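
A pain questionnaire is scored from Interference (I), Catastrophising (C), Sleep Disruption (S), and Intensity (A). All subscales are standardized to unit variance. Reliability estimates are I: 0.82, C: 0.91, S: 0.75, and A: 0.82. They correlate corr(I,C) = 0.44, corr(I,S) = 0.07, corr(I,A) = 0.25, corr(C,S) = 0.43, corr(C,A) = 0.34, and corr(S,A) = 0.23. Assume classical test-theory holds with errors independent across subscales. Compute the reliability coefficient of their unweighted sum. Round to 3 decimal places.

Var(I+C+S+A) = 4 + 2·[0.44 + 0.07 + 0.25 + 0.43 + 0.34 + 0.23] = 4 + 3.52 = 7.52.
With uncorrelated errors the cross-covariances are all true-score covariance, so they carry over unchanged; only the diagonal terms shrink to ρᵢσᵢ².
True-score variance = [0.82 + 0.91 + 0.75 + 0.82] + 3.52 = 3.3 + 3.52 = 6.82.
Reliability = 6.82 / 7.52 = 0.907.

0.907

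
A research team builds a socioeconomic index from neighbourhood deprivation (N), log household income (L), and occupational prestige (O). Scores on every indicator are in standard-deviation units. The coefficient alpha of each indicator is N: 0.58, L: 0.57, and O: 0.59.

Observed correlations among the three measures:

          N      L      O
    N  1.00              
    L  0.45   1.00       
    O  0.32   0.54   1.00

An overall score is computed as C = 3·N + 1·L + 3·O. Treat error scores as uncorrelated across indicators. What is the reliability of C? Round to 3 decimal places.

0.743

Var(C) = 3² + 1 + 3² + 2·[3·0.45 + 9·0.32 + 3·0.54] = 19 + 11.7 = 30.7.
With uncorrelated errors the cross-covariances are all true-score covariance, so they carry over unchanged; only the diagonal terms shrink to ρᵢσᵢ².
True-score variance = [3²·0.58 + 0.57 + 3²·0.59] + 11.7 = 11.1 + 11.7 = 22.8.
Reliability = 22.8 / 30.7 = 0.743.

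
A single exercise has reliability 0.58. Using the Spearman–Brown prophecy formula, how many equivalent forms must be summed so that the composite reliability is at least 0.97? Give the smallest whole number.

24

k ≥ ρ*(1−ρ₁)/(ρ₁(1−ρ*)) = 0.97·0.42 / (0.58·0.03) = 23.414.
Smallest integer k = 24.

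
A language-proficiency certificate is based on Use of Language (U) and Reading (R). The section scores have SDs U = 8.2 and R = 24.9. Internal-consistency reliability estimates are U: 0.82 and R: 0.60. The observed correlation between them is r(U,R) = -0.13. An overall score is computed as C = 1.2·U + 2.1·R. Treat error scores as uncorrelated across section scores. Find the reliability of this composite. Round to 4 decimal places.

0.5881

Var(C) = 1.2²·8.2² + 2.1²·24.9² + 2·[2.52·8.2·24.9·(-0.13)] = 2831.07 − 133.779 = 2697.29.
With uncorrelated errors the cross-covariances are all true-score covariance, so they carry over unchanged; only the diagonal terms shrink to ρᵢσᵢ².
True-score variance = [1.2²·8.2²·0.82 + 2.1²·24.9²·0.60] − 133.779 = 1719.94 − 133.779 = 1586.16.
Reliability = 1586.16 / 2697.29 = 0.5881.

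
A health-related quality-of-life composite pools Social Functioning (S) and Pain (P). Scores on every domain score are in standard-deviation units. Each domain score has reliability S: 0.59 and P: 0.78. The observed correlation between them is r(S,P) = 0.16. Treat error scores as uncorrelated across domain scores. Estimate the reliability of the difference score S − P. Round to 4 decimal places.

0.6250

Var(S−P) = 1 + 1 − 2·0.16 = 2 − 0.32 = 1.68.
With uncorrelated errors the cross-covariances are all true-score covariance, so they carry over unchanged; only the diagonal terms shrink to ρᵢσᵢ².
True-score variance = [0.59 + 0.78] − 0.32 = 1.37 − 0.32 = 1.05.
Reliability = 1.05 / 1.68 = 0.6250.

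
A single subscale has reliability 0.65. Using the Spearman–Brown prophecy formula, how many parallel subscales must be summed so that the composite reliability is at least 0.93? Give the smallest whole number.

k ≥ ρ*(1−ρ₁)/(ρ₁(1−ρ*)) = 0.93·0.35 / (0.65·0.07) = 7.154.
Smallest integer k = 8.

8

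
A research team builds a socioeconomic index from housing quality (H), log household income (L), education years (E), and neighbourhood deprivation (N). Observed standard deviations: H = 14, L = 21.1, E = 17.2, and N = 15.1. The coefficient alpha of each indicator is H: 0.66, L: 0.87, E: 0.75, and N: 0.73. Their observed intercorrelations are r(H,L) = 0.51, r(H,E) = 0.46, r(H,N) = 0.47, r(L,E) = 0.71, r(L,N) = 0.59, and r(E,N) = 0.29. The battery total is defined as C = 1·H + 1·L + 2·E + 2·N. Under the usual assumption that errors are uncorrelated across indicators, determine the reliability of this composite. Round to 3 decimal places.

Var(C) = 14² + 21.1² + 2²·17.2² + 2²·15.1² + 2·[14·21.1·0.51 + 2·14·17.2·0.46 + 2·14·15.1·0.47 + 2·21.1·17.2·0.71 + 2·21.1·15.1·0.59 + 4·17.2·15.1·0.29] = 2736.61 + 3526.97 = 6263.58.
Because errors are independent across components, Cov(Tᵢ,Tⱼ) = Cov(Xᵢ,Xⱼ); the off-diagonal part of the true-score variance is the same as above.
True-score variance = [14²·0.66 + 21.1²·0.87 + 2²·17.2²·0.75 + 2²·15.1²·0.73] + 3526.97 = 2070 + 3526.97 = 5596.98.
Reliability = 5596.98 / 6263.58 = 0.894.

0.894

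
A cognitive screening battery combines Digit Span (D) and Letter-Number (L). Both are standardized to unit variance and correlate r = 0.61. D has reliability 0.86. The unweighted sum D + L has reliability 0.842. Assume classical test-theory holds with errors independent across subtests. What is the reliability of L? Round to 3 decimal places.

Var(D+L) = 2 + 2·0.61 = 3.220.
True-score variance = ρ_D + ρ_L + 2·0.61, so 0.842 = (0.86 + ρ_L + 1.22) / 3.220.
ρ_L = 0.842·3.220 − 0.86 − 1.22 = 0.631.

0.631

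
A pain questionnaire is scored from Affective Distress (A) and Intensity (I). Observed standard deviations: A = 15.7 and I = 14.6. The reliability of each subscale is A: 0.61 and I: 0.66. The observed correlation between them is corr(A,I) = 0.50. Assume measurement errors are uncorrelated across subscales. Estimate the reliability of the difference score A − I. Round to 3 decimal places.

Var(A−I) = 15.7² + 14.6² − 2·15.7·14.6·0.50 = 459.65 − 229.22 = 230.43.
With uncorrelated errors the cross-covariances are all true-score covariance, so they carry over unchanged; only the diagonal terms shrink to ρᵢσᵢ².
True-score variance = [15.7²·0.61 + 14.6²·0.66] − 229.22 = 291.044 − 229.22 = 61.8245.
Reliability = 61.8245 / 230.43 = 0.268.

0.268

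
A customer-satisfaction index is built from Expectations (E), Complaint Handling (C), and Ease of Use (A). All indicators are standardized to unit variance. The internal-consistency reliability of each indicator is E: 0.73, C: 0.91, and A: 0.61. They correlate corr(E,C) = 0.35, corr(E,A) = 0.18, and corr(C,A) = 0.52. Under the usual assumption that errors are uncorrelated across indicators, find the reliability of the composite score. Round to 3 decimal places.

0.853

Var(E+C+A) = 3 + 2·[0.35 + 0.18 + 0.52] = 3 + 2.1 = 5.1.
With uncorrelated errors the cross-covariances are all true-score covariance, so they carry over unchanged; only the diagonal terms shrink to ρᵢσᵢ².
True-score variance = [0.73 + 0.91 + 0.61] + 2.1 = 2.25 + 2.1 = 4.35.
Reliability = 4.35 / 5.1 = 0.853.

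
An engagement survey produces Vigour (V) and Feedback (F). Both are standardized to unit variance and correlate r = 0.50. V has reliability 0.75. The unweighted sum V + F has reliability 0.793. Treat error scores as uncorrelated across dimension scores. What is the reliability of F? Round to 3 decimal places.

0.629

Var(V+F) = 2 + 2·0.50 = 3.000.
True-score variance = ρ_V + ρ_F + 2·0.50, so 0.793 = (0.75 + ρ_F + 1.00) / 3.000.
ρ_F = 0.793·3.000 − 0.75 − 1.00 = 0.629.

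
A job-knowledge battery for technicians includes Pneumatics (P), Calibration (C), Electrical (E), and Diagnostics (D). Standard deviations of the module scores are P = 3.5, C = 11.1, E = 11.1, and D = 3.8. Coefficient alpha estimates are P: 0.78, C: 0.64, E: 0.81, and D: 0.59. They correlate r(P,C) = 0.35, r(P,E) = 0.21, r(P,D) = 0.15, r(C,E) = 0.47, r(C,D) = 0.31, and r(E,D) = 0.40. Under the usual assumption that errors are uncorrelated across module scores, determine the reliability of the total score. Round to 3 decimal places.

0.846

Var(P+C+E+D) = 3.5² + 11.1² + 11.1² + 3.8² + 2·[3.5·11.1·0.35 + 3.5·11.1·0.21 + 3.5·3.8·0.15 + 11.1·11.1·0.47 + 11.1·3.8·0.31 + 11.1·3.8·0.40] = 273.11 + 223.215 = 496.325.
Under uncorrelated errors the observed covariances equal the true-score covariances, so only the own-variance terms attenuate.
True-score variance = [3.5²·0.78 + 11.1²·0.64 + 11.1²·0.81 + 3.8²·0.59] + 223.215 = 196.729 + 223.215 = 419.944.
Reliability = 419.944 / 496.325 = 0.846.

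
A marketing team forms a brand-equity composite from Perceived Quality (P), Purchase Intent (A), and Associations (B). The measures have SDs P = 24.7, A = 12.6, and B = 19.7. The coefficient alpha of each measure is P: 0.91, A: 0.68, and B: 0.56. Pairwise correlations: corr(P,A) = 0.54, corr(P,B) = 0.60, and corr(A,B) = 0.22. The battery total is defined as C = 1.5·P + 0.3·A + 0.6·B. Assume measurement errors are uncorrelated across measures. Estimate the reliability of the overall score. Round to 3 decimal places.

Var(C) = 1.5²·24.7² + 0.3²·12.6² + 0.6²·19.7² + 2·[0.45·24.7·12.6·0.54 + 0.9·24.7·19.7·0.60 + 0.18·12.6·19.7·0.22] = 1526.7 + 696.429 = 2223.13.
Because errors are independent across components, Cov(Tᵢ,Tⱼ) = Cov(Xᵢ,Xⱼ); the off-diagonal part of the true-score variance is the same as above.
True-score variance = [1.5²·24.7²·0.91 + 0.3²·12.6²·0.68 + 0.6²·19.7²·0.56] + 696.429 = 1337.11 + 696.429 = 2033.54.
Reliability = 2033.54 / 2223.13 = 0.915.

0.915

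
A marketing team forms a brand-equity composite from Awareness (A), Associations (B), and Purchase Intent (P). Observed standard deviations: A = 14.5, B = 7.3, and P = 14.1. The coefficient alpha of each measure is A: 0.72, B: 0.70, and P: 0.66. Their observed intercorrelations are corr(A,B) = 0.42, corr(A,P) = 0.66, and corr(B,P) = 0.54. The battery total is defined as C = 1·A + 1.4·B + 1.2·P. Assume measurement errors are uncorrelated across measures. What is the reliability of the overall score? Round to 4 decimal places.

0.8483

Var(C) = 14.5² + 1.4²·7.3² + 1.2²·14.1² + 2·[1.4·14.5·7.3·0.42 + 1.2·14.5·14.1·0.66 + 1.68·7.3·14.1·0.54] = 600.985 + 635.085 = 1236.07.
Because errors are independent across components, Cov(Tᵢ,Tⱼ) = Cov(Xᵢ,Xⱼ); the off-diagonal part of the true-score variance is the same as above.
True-score variance = [14.5²·0.72 + 1.4²·7.3²·0.70 + 1.2²·14.1²·0.66] + 635.085 = 413.443 + 635.085 = 1048.53.
Reliability = 1048.53 / 1236.07 = 0.8483.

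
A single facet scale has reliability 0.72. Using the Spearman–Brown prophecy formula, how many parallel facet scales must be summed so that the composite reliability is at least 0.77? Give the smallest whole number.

2

k ≥ ρ*(1−ρ₁)/(ρ₁(1−ρ*)) = 0.77·0.28 / (0.72·0.23) = 1.302.
Smallest integer k = 2.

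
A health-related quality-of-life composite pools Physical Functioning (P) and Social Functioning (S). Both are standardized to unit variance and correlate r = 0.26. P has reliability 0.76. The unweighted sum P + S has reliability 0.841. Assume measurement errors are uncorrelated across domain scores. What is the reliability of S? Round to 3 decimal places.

Var(P+S) = 2 + 2·0.26 = 2.520.
True-score variance = ρ_P + ρ_S + 2·0.26, so 0.841 = (0.76 + ρ_S + 0.52) / 2.520.
ρ_S = 0.841·2.520 − 0.76 − 0.52 = 0.839.

0.839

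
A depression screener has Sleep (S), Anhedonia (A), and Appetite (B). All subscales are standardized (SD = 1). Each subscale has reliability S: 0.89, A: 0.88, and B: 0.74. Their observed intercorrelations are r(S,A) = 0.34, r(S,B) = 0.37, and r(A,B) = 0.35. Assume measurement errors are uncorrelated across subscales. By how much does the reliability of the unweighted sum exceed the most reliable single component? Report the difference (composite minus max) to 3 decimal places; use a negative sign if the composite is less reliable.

0.014

Var(sum) = 3 + 2.12 = 5.12; true-score variance = 2.51 + 2.12 = 4.63; composite reliability = 0.9043.
Max component reliability = 0.8900.
Difference = 0.9043 − 0.8900 = 0.014.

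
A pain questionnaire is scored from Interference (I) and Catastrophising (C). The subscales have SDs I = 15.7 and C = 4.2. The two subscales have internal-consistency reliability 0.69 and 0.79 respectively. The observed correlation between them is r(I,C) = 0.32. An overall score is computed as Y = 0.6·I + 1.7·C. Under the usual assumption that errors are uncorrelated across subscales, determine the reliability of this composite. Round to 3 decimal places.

Var(Y) = 0.6²·15.7² + 1.7²·4.2² + 2·[1.02·15.7·4.2·0.32] = 139.716 + 43.0456 = 182.762.
Under uncorrelated errors the observed covariances equal the true-score covariances, so only the own-variance terms attenuate.
True-score variance = [0.6²·15.7²·0.69 + 1.7²·4.2²·0.79] + 43.0456 = 101.502 + 43.0456 = 144.548.
Reliability = 144.548 / 182.762 = 0.791.

0.791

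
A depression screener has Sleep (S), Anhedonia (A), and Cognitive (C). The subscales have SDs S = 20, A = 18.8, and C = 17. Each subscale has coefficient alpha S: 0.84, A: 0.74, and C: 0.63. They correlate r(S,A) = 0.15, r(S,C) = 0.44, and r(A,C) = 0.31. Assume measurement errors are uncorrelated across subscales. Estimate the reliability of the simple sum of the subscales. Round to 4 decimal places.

0.8410

Var(S+A+C) = 20² + 18.8² + 17² + 2·[20·18.8·0.15 + 20·17·0.44 + 18.8·17·0.31] = 1042.44 + 610.152 = 1652.59.
Under uncorrelated errors the observed covariances equal the true-score covariances, so only the own-variance terms attenuate.
True-score variance = [20²·0.84 + 18.8²·0.74 + 17²·0.63] + 610.152 = 779.616 + 610.152 = 1389.77.
Reliability = 1389.77 / 1652.59 = 0.8410.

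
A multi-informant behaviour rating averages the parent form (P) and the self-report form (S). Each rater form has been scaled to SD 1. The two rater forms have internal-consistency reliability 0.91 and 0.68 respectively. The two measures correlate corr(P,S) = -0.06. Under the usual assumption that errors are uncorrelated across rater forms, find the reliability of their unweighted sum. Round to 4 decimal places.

0.7819

Var(P+S) = 2 + 2·[(-0.06)] = 2 − 0.12 = 1.88.
With uncorrelated errors the cross-covariances are all true-score covariance, so they carry over unchanged; only the diagonal terms shrink to ρᵢσᵢ².
True-score variance = [0.91 + 0.68] − 0.12 = 1.59 − 0.12 = 1.47.
Reliability = 1.47 / 1.88 = 0.7819.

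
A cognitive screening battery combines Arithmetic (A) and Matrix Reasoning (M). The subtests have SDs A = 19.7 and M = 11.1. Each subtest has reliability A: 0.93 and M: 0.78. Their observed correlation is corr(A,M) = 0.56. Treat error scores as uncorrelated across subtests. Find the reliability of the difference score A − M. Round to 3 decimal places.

Var(A−M) = 19.7² + 11.1² − 2·19.7·11.1·0.56 = 511.3 − 244.91 = 266.39.
Because errors are independent across components, Cov(Tᵢ,Tⱼ) = Cov(Xᵢ,Xⱼ); the off-diagonal part of the true-score variance is the same as above.
True-score variance = [19.7²·0.93 + 11.1²·0.78] − 244.91 = 457.027 − 244.91 = 212.117.
Reliability = 212.117 / 266.39 = 0.796.

0.796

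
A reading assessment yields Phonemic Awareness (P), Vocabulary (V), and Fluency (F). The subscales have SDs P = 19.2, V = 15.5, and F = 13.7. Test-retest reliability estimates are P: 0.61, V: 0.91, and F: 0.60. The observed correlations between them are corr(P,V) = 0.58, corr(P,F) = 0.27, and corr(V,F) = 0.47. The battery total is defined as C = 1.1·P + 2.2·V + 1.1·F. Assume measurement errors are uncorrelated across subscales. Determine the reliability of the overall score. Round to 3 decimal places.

Var(C) = 1.1²·19.2² + 2.2²·15.5² + 1.1²·13.7² + 2·[2.42·19.2·15.5·0.58 + 1.21·19.2·13.7·0.27 + 2.42·15.5·13.7·0.47] = 1835.97 + 1490.35 = 3326.32.
Under uncorrelated errors the observed covariances equal the true-score covariances, so only the own-variance terms attenuate.
True-score variance = [1.1²·19.2²·0.61 + 2.2²·15.5²·0.91 + 1.1²·13.7²·0.60] + 1490.35 = 1466.51 + 1490.35 = 2956.86.
Reliability = 2956.86 / 3326.32 = 0.889.

0.889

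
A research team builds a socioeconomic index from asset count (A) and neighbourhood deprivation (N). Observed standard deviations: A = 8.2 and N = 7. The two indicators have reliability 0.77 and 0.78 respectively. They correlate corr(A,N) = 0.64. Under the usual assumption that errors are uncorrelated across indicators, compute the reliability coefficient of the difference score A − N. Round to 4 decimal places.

Var(A−N) = 8.2² + 7² − 2·8.2·7·0.64 = 116.24 − 73.472 = 42.768.
Because errors are independent across components, Cov(Tᵢ,Tⱼ) = Cov(Xᵢ,Xⱼ); the off-diagonal part of the true-score variance is the same as above.
True-score variance = [8.2²·0.77 + 7²·0.78] − 73.472 = 89.9948 − 73.472 = 16.5228.
Reliability = 16.5228 / 42.768 = 0.3863.

0.3863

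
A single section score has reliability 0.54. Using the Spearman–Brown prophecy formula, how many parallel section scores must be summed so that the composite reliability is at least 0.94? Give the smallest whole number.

k ≥ ρ*(1−ρ₁)/(ρ₁(1−ρ*)) = 0.94·0.46 / (0.54·0.06) = 13.346.
Smallest integer k = 14.

14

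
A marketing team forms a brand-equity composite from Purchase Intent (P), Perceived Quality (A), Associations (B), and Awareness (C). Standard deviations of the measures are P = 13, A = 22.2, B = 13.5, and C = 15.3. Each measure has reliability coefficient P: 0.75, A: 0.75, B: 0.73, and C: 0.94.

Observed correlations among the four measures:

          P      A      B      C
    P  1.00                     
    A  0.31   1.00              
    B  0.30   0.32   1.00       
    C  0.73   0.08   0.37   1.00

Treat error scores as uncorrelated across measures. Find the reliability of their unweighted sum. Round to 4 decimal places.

Var(P+A+B+C) = 13² + 22.2² + 13.5² + 15.3² + 2·[13·22.2·0.31 + 13·13.5·0.30 + 13·15.3·0.73 + 22.2·13.5·0.32 + 22.2·15.3·0.08 + 13.5·15.3·0.37] = 1078.18 + 973.627 = 2051.81.
With uncorrelated errors the cross-covariances are all true-score covariance, so they carry over unchanged; only the diagonal terms shrink to ρᵢσᵢ².
True-score variance = [13²·0.75 + 22.2²·0.75 + 13.5²·0.73 + 15.3²·0.94] + 973.627 = 849.467 + 973.627 = 1823.09.
Reliability = 1823.09 / 2051.81 = 0.8885.

0.8885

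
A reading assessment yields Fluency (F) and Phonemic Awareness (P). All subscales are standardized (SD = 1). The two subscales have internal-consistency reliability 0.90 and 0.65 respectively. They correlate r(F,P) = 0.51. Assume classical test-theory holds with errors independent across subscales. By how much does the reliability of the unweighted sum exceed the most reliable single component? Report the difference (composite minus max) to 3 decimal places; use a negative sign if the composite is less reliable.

Var(sum) = 2 + 1.02 = 3.02; true-score variance = 1.55 + 1.02 = 2.57; composite reliability = 0.8510.
Max component reliability = 0.9000.
Difference = 0.8510 − 0.9000 = -0.049.

-0.049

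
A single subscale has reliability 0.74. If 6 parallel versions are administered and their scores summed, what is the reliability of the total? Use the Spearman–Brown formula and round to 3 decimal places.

ρ_k = kρ / (1 + (k−1)ρ) = 6·0.74 / (1 + 5·0.74) = 4.440 / 4.700 = 0.945.

0.945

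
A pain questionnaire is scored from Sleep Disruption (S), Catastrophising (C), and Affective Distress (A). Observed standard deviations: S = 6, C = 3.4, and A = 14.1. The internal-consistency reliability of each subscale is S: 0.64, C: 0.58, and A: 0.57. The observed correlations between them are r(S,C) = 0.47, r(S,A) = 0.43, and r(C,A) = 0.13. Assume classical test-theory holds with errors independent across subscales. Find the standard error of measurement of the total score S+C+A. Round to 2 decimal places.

10.16

Var(total) = 246.37 + 104.396 = 350.766.
True-score variance = 143.066 + 104.396 = 247.463, so reliability = 0.7055.
Error variance = 350.766 − 247.463 = 103.303; SEM = √103.303 = 10.16.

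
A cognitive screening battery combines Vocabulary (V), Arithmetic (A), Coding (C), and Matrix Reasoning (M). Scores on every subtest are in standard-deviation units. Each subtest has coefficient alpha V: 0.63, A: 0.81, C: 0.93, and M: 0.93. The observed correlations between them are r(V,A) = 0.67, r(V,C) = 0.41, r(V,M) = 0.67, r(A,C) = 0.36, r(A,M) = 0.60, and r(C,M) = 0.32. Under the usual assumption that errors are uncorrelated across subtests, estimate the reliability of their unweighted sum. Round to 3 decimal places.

0.930

Var(V+A+C+M) = 4 + 2·[0.67 + 0.41 + 0.67 + 0.36 + 0.60 + 0.32] = 4 + 6.06 = 10.06.
Under uncorrelated errors the observed covariances equal the true-score covariances, so only the own-variance terms attenuate.
True-score variance = [0.63 + 0.81 + 0.93 + 0.93] + 6.06 = 3.3 + 6.06 = 9.36.
Reliability = 9.36 / 10.06 = 0.930.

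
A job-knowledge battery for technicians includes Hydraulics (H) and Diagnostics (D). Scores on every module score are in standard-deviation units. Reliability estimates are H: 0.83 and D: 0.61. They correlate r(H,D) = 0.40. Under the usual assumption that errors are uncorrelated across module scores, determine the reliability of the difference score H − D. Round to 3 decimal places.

Var(H−D) = 1 + 1 − 2·0.40 = 2 − 0.8 = 1.2.
Because errors are independent across components, Cov(Tᵢ,Tⱼ) = Cov(Xᵢ,Xⱼ); the off-diagonal part of the true-score variance is the same as above.
True-score variance = [0.83 + 0.61] − 0.8 = 1.44 − 0.8 = 0.64.
Reliability = 0.64 / 1.2 = 0.533.

0.533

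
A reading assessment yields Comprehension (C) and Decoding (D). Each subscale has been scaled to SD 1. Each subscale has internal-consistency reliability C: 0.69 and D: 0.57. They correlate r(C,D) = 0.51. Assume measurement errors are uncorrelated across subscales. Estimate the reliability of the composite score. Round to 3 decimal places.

0.755

Var(C+D) = 2 + 2·[0.51] = 2 + 1.02 = 3.02.
Under uncorrelated errors the observed covariances equal the true-score covariances, so only the own-variance terms attenuate.
True-score variance = [0.69 + 0.57] + 1.02 = 1.26 + 1.02 = 2.28.
Reliability = 2.28 / 3.02 = 0.755.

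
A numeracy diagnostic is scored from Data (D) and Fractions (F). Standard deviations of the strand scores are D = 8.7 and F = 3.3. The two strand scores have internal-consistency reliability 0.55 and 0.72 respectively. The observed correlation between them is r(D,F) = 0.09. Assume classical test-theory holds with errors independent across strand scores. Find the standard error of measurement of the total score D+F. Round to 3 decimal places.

6.092

Var(total) = 86.58 + 5.1678 = 91.7478.
True-score variance = 49.4703 + 5.1678 = 54.6381, so reliability = 0.5955.
Error variance = 91.7478 − 54.6381 = 37.1097; SEM = √37.1097 = 6.092.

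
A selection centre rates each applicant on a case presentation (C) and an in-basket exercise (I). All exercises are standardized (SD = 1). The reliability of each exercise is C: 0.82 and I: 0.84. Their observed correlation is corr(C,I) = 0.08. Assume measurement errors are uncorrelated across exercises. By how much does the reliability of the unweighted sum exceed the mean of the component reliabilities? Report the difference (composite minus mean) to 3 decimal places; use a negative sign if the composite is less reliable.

0.013

Var(sum) = 2 + 0.16 = 2.16; true-score variance = 1.66 + 0.16 = 1.82; composite reliability = 0.8426.
Mean component reliability = 0.8300.
Difference = 0.8426 − 0.8300 = 0.013.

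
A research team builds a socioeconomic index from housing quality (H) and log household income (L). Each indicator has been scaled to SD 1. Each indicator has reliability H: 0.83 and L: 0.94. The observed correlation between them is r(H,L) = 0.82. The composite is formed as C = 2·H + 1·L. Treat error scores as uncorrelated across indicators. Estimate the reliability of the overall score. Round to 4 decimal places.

0.9106

Var(C) = 2² + 1 + 2·[2·0.82] = 5 + 3.28 = 8.28.
Under uncorrelated errors the observed covariances equal the true-score covariances, so only the own-variance terms attenuate.
True-score variance = [2²·0.83 + 0.94] + 3.28 = 4.26 + 3.28 = 7.54.
Reliability = 7.54 / 8.28 = 0.9106.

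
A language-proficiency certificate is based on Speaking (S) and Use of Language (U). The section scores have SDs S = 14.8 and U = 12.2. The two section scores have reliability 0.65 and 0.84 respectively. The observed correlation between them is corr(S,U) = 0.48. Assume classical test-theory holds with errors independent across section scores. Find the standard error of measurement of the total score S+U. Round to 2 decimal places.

Var(total) = 367.88 + 173.338 = 541.218.
True-score variance = 267.402 + 173.338 = 440.739, so reliability = 0.8143.
Error variance = 541.218 − 440.739 = 100.478; SEM = √100.478 = 10.02.

10.02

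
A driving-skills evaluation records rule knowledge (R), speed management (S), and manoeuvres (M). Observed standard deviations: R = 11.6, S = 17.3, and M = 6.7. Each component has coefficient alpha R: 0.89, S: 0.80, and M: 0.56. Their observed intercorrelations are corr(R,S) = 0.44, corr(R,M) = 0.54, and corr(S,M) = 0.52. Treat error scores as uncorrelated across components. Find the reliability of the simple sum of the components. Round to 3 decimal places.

Var(R+S+M) = 11.6² + 17.3² + 6.7² + 2·[11.6·17.3·0.44 + 11.6·6.7·0.54 + 17.3·6.7·0.52] = 478.74 + 381.082 = 859.822.
With uncorrelated errors the cross-covariances are all true-score covariance, so they carry over unchanged; only the diagonal terms shrink to ρᵢσᵢ².
True-score variance = [11.6²·0.89 + 17.3²·0.80 + 6.7²·0.56] + 381.082 = 384.329 + 381.082 = 765.411.
Reliability = 765.411 / 859.822 = 0.890.

0.890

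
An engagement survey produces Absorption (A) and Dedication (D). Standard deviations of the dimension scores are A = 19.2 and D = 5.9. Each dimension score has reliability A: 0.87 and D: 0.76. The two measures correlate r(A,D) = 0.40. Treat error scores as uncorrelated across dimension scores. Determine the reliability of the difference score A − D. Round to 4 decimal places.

Var(A−D) = 19.2² + 5.9² − 2·19.2·5.9·0.40 = 403.45 − 90.624 = 312.826.
Under uncorrelated errors the observed covariances equal the true-score covariances, so only the own-variance terms attenuate.
True-score variance = [19.2²·0.87 + 5.9²·0.76] − 90.624 = 347.172 − 90.624 = 256.548.
Reliability = 256.548 / 312.826 = 0.8201.

0.8201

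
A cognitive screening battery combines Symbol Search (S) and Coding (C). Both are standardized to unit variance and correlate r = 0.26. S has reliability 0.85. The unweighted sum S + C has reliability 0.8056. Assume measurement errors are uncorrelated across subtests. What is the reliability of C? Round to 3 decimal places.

Var(S+C) = 2 + 2·0.26 = 2.520.
True-score variance = ρ_S + ρ_C + 2·0.26, so 0.8056 = (0.85 + ρ_C + 0.52) / 2.520.
ρ_C = 0.8056·2.520 − 0.85 − 0.52 = 0.660.

0.660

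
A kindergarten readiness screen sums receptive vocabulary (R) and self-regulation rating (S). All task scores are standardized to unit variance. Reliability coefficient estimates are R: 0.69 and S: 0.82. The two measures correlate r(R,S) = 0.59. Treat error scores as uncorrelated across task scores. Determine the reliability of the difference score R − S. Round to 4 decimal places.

Var(R−S) = 1 + 1 − 2·0.59 = 2 − 1.18 = 0.82.
With uncorrelated errors the cross-covariances are all true-score covariance, so they carry over unchanged; only the diagonal terms shrink to ρᵢσᵢ².
True-score variance = [0.69 + 0.82] − 1.18 = 1.51 − 1.18 = 0.33.
Reliability = 0.33 / 0.82 = 0.4024.

0.4024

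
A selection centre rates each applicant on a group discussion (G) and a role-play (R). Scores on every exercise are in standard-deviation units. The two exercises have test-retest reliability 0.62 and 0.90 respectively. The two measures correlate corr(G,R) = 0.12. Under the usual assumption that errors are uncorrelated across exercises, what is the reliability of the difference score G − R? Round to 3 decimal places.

Var(G−R) = 1 + 1 − 2·0.12 = 2 − 0.24 = 1.76.
Because errors are independent across components, Cov(Tᵢ,Tⱼ) = Cov(Xᵢ,Xⱼ); the off-diagonal part of the true-score variance is the same as above.
True-score variance = [0.62 + 0.90] − 0.24 = 1.52 − 0.24 = 1.28.
Reliability = 1.28 / 1.76 = 0.727.

0.727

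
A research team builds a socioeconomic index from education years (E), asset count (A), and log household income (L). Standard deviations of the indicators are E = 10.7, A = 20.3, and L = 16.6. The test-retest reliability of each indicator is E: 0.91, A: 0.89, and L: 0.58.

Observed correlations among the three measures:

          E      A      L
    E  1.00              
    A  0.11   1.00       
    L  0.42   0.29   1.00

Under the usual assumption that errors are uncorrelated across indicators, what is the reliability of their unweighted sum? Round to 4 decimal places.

Var(E+A+L) = 10.7² + 20.3² + 16.6² + 2·[10.7·20.3·0.11 + 10.7·16.6·0.42 + 20.3·16.6·0.29] = 802.14 + 392.435 = 1194.58.
With uncorrelated errors the cross-covariances are all true-score covariance, so they carry over unchanged; only the diagonal terms shrink to ρᵢσᵢ².
True-score variance = [10.7²·0.91 + 20.3²·0.89 + 16.6²·0.58] + 392.435 = 630.771 + 392.435 = 1023.21.
Reliability = 1023.21 / 1194.58 = 0.8565.

0.8565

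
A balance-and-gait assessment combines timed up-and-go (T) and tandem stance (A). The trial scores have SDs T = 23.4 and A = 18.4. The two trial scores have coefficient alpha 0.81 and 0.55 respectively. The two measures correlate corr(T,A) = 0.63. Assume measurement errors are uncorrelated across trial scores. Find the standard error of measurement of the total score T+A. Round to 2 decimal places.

Var(total) = 886.12 + 542.506 = 1428.63.
True-score variance = 629.732 + 542.506 = 1172.24, so reliability = 0.8205.
Error variance = 1428.63 − 1172.24 = 256.388; SEM = √256.388 = 16.01.

16.01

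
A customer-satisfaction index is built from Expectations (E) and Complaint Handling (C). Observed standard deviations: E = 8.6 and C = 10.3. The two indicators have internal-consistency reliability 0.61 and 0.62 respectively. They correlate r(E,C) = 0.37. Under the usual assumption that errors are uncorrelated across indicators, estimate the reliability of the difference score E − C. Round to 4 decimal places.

Var(E−C) = 8.6² + 10.3² − 2·8.6·10.3·0.37 = 180.05 − 65.5492 = 114.501.
Under uncorrelated errors the observed covariances equal the true-score covariances, so only the own-variance terms attenuate.
True-score variance = [8.6²·0.61 + 10.3²·0.62] − 65.5492 = 110.891 − 65.5492 = 45.3422.
Reliability = 45.3422 / 114.501 = 0.3960.

0.3960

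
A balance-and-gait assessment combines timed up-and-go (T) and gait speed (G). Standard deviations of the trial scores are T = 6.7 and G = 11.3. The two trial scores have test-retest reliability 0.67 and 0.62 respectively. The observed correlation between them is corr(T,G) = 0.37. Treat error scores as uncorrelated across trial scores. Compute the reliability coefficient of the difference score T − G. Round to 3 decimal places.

0.457

Var(T−G) = 6.7² + 11.3² − 2·6.7·11.3·0.37 = 172.58 − 56.0254 = 116.555.
Because errors are independent across components, Cov(Tᵢ,Tⱼ) = Cov(Xᵢ,Xⱼ); the off-diagonal part of the true-score variance is the same as above.
True-score variance = [6.7²·0.67 + 11.3²·0.62] − 56.0254 = 109.244 − 56.0254 = 53.2187.
Reliability = 53.2187 / 116.555 = 0.457.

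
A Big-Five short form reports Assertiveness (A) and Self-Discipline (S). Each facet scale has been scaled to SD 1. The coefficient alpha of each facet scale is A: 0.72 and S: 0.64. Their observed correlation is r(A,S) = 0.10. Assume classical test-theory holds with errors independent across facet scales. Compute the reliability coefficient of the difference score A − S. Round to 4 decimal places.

0.6444

Var(A−S) = 1 + 1 − 2·0.10 = 2 − 0.2 = 1.8.
With uncorrelated errors the cross-covariances are all true-score covariance, so they carry over unchanged; only the diagonal terms shrink to ρᵢσᵢ².
True-score variance = [0.72 + 0.64] − 0.2 = 1.36 − 0.2 = 1.16.
Reliability = 1.16 / 1.8 = 0.6444.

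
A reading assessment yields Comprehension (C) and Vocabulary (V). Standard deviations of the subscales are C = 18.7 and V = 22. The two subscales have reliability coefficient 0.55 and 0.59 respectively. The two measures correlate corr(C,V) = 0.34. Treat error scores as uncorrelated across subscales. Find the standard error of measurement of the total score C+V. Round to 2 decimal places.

Var(total) = 833.69 + 279.752 = 1113.44.
True-score variance = 477.889 + 279.752 = 757.641, so reliability = 0.6804.
Error variance = 1113.44 − 757.641 = 355.801; SEM = √355.801 = 18.86.

18.86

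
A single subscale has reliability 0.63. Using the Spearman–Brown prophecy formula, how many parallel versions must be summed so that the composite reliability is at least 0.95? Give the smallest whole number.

k ≥ ρ*(1−ρ₁)/(ρ₁(1−ρ*)) = 0.95·0.37 / (0.63·0.05) = 11.159.
Smallest integer k = 12.

12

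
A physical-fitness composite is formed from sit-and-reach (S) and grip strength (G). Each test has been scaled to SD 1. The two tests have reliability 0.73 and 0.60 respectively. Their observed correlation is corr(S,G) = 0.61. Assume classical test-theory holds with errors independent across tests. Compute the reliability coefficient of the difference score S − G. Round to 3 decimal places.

0.141

Var(S−G) = 1 + 1 − 2·0.61 = 2 − 1.22 = 0.78.
Because errors are independent across components, Cov(Tᵢ,Tⱼ) = Cov(Xᵢ,Xⱼ); the off-diagonal part of the true-score variance is the same as above.
True-score variance = [0.73 + 0.60] − 1.22 = 1.33 − 1.22 = 0.11.
Reliability = 0.11 / 0.78 = 0.141.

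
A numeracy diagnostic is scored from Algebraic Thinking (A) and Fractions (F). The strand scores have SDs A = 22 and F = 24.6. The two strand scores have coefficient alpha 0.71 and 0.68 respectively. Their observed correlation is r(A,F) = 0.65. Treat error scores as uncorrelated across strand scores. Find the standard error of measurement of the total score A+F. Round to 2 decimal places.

18.28

Var(total) = 1089.16 + 703.56 = 1792.72.
True-score variance = 755.149 + 703.56 = 1458.71, so reliability = 0.8137.
Error variance = 1792.72 − 1458.71 = 334.011; SEM = √334.011 = 18.28.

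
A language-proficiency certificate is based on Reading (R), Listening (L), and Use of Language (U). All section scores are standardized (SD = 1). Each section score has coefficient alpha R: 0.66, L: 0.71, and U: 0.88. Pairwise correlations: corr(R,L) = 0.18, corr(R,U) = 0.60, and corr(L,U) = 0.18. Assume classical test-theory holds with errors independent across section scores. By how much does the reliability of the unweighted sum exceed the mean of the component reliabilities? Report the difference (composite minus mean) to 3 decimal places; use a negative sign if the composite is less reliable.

0.098

Var(sum) = 3 + 1.92 = 4.92; true-score variance = 2.25 + 1.92 = 4.17; composite reliability = 0.8476.
Mean component reliability = 0.7500.
Difference = 0.8476 − 0.7500 = 0.098.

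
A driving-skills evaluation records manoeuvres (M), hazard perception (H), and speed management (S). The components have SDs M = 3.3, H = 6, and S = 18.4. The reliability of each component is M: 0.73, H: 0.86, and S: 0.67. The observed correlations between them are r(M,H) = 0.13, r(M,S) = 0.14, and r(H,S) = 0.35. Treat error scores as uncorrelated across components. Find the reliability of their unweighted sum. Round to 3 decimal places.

0.753

Var(M+H+S) = 3.3² + 6² + 18.4² + 2·[3.3·6·0.13 + 3.3·18.4·0.14 + 6·18.4·0.35] = 385.45 + 99.4296 = 484.88.
Under uncorrelated errors the observed covariances equal the true-score covariances, so only the own-variance terms attenuate.
True-score variance = [3.3²·0.73 + 6²·0.86 + 18.4²·0.67] + 99.4296 = 265.745 + 99.4296 = 365.174.
Reliability = 365.174 / 484.88 = 0.753.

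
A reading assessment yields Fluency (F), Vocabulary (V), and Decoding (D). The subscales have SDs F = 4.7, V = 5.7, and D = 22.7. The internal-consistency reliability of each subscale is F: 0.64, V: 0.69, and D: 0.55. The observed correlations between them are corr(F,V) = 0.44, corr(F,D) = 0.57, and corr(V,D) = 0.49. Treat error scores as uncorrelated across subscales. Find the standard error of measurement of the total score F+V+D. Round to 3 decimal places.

Var(total) = 569.87 + 272.004 = 841.874.
True-score variance = 319.965 + 272.004 = 591.969, so reliability = 0.7032.
Error variance = 841.874 − 591.969 = 249.905; SEM = √249.905 = 15.808.

15.808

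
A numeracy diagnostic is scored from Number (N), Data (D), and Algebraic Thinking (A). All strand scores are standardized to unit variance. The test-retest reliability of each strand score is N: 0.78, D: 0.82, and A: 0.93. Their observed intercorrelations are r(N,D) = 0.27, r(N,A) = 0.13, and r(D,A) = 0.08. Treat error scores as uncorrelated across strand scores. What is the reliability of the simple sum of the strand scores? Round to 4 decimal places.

0.8813

Var(N+D+A) = 3 + 2·[0.27 + 0.13 + 0.08] = 3 + 0.96 = 3.96.
Under uncorrelated errors the observed covariances equal the true-score covariances, so only the own-variance terms attenuate.
True-score variance = [0.78 + 0.82 + 0.93] + 0.96 = 2.53 + 0.96 = 3.49.
Reliability = 3.49 / 3.96 = 0.8813.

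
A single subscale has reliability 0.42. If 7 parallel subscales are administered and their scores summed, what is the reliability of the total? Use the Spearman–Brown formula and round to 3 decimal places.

0.835

ρ_k = kρ / (1 + (k−1)ρ) = 7·0.42 / (1 + 6·0.42) = 2.940 / 3.520 = 0.835.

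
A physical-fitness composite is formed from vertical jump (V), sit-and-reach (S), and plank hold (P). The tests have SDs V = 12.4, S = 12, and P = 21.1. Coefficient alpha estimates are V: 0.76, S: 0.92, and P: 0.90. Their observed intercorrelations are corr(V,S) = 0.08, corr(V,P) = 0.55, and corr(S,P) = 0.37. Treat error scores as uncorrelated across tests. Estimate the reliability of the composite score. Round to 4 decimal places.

0.9252

Var(V+S+P) = 12.4² + 12² + 21.1² + 2·[12.4·12·0.08 + 12.4·21.1·0.55 + 12·21.1·0.37] = 742.97 + 498.98 = 1241.95.
Because errors are independent across components, Cov(Tᵢ,Tⱼ) = Cov(Xᵢ,Xⱼ); the off-diagonal part of the true-score variance is the same as above.
True-score variance = [12.4²·0.76 + 12²·0.92 + 21.1²·0.90] + 498.98 = 650.027 + 498.98 = 1149.01.
Reliability = 1149.01 / 1241.95 = 0.9252.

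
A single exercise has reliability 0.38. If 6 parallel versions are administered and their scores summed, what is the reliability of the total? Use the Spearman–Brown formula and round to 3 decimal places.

ρ_k = kρ / (1 + (k−1)ρ) = 6·0.38 / (1 + 5·0.38) = 2.280 / 2.900 = 0.786.

0.786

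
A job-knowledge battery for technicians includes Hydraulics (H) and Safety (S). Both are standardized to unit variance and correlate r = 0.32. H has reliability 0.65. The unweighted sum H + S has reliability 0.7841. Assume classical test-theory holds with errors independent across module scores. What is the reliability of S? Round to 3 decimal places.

Var(H+S) = 2 + 2·0.32 = 2.640.
True-score variance = ρ_H + ρ_S + 2·0.32, so 0.7841 = (0.65 + ρ_S + 0.64) / 2.640.
ρ_S = 0.7841·2.640 − 0.65 − 0.64 = 0.780.

0.780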